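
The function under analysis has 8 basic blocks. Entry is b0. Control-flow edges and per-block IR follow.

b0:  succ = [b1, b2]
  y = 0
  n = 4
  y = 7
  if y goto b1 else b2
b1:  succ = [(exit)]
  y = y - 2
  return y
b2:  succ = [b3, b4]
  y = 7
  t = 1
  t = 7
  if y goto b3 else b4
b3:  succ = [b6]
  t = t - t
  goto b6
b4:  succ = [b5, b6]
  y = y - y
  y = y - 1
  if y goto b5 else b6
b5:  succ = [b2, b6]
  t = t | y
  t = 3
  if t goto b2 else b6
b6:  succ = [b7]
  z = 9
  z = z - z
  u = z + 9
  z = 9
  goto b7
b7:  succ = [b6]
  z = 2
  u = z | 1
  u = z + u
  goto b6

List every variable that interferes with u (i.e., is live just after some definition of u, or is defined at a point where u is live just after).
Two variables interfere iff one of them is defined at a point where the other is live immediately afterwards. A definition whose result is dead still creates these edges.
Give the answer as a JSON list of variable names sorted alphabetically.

def/use:
  b0: def={n,y} ue=∅
  b1: def={y} ue={y}
  b2: def={t,y} ue=∅
  b3: def={t} ue={t}
  b4: def={y} ue={y}
  b5: def={t} ue={t,y}
  b6: def={u,z} ue=∅
  b7: def={u,z} ue=∅

Liveness:
  live b0: ∅→{y}
  live b1: {y}→∅
  live b2: ∅→{t,y}
  live b3: {t}→∅
  live b4: {t,y}→{t,y}
  live b5: {t,y}→∅
  live b6: ∅→∅
  live b7: ∅→∅

Conflict graph:
  n: ∅
  t: {y}
  u: {z}
  y: {t}
  z: {u}

N(u) = ["z"]

Answer: ["z"]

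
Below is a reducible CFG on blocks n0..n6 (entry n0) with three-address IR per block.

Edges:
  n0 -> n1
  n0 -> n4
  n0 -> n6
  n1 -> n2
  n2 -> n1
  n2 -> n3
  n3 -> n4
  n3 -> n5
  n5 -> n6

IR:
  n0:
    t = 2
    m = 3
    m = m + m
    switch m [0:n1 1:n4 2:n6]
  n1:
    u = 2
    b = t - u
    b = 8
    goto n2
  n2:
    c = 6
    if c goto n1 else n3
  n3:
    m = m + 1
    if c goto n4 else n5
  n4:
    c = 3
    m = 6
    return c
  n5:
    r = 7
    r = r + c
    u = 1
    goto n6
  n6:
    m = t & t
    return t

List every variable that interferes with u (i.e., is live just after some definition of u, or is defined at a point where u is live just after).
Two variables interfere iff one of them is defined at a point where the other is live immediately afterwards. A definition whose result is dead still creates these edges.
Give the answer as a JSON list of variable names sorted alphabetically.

Block summaries:
  n0 def {m,t} use ∅
  n1 def {b,u} use {t}
  n2 def {c} use ∅
  n3 def {m} use {c,m}
  n4 def {c,m} use ∅
  n5 def {r,u} use {c}
  n6 def {m} use {t}

Liveness:
  n0: in=∅ out={m,t}
  n1: in={m,t} out={m,t}
  n2: in={m,t} out={c,m,t}
  n3: in={c,m,t} out={c,t}
  n4: in=∅ out=∅
  n5: in={c,t} out={t}
  n6: in={t} out=∅

Conflict graph:
  b: {m,t}
  c: {m,r,t}
  m: {b,c,t,u}
  r: {c,t}
  t: {b,c,m,r,u}
  u: {m,t}

N(u) = ["m", "t"]

Answer: ["m", "t"]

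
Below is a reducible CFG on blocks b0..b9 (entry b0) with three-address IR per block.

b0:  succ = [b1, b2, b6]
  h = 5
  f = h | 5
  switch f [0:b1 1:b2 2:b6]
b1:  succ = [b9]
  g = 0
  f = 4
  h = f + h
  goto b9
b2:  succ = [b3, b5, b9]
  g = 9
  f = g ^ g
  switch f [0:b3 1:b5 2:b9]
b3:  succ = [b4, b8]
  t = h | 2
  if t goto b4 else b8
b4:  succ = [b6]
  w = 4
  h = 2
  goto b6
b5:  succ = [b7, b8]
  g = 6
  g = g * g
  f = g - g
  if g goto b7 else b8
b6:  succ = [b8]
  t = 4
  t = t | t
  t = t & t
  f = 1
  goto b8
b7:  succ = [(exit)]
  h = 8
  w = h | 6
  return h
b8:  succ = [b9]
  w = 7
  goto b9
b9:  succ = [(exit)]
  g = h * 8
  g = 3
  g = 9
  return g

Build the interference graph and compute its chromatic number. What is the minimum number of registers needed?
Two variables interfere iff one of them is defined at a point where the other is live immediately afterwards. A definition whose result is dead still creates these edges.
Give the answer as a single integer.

Answer: 3

Analysis:
Block summaries:
  b0 def {f,h} use ∅
  b1 def {f,g,h} use {h}
  b2 def {f,g} use ∅
  b3 def {t} use {h}
  b4 def {h,w} use ∅
  b5 def {f,g} use ∅
  b6 def {f,t} use ∅
  b7 def {h,w} use ∅
  b8 def {w} use ∅
  b9 def {g} use {h}

Liveness:
  b0: in=∅ out={h}
  b1: in={h} out={h}
  b2: in={h} out={h}
  b3: in={h} out={h}
  b4: in=∅ out={h}
  b5: in={h} out={h}
  b6: in={h} out={h}
  b7: in=∅ out=∅
  b8: in={h} out={h}
  b9: in={h} out=∅

Interference:
  f↔{g,h}
  g↔{f,h}
  h↔{f,g,t,w}
  t↔{h}
  w↔{h}

Colouring:
  lower bound: {f,g,h} mutually conflict ⇒ χ ≥ 3
  assign f→c1 g→c2 h→c0 t→c1 w→c1 — no edge inside a register ⇒ χ ≤ 3
  χ = 3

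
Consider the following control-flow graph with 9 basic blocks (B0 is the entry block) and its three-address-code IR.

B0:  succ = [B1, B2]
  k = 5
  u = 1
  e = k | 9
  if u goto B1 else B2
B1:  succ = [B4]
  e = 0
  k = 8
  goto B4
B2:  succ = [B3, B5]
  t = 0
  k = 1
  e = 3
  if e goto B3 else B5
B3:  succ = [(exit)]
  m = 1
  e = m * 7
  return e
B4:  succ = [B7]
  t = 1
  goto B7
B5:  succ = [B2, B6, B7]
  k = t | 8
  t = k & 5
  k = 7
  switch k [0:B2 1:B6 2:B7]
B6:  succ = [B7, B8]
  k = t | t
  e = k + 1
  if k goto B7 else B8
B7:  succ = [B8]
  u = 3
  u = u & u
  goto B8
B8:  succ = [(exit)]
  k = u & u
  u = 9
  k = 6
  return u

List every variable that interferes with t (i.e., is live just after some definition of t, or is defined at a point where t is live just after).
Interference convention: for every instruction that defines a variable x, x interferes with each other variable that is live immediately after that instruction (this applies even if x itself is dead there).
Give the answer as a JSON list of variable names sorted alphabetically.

Per-block:
  B0 def {e,k,u} use ∅
  B1 def {e,k} use ∅
  B2 def {e,k,t} use ∅
  B3 def {e,m} use ∅
  B4 def {t} use ∅
  B5 def {k,t} use {t}
  B6 def {e,k} use {t}
  B7 def {u} use ∅
  B8 def {k,u} use {u}

Live sets:
  B0: in=∅ out={u}
  B1: in=∅ out=∅
  B2: in={u} out={t,u}
  B3: in=∅ out=∅
  B4: in=∅ out=∅
  B5: in={t,u} out={t,u}
  B6: in={t,u} out={u}
  B7: in=∅ out={u}
  B8: in={u} out=∅

Conflict graph:
  e↔{k,t,u}
  k↔{e,t,u}
  m↔∅
  t↔{e,k,u}
  u↔{e,k,t}

N(t) = ["e", "k", "u"]

Answer: ["e", "k", "u"]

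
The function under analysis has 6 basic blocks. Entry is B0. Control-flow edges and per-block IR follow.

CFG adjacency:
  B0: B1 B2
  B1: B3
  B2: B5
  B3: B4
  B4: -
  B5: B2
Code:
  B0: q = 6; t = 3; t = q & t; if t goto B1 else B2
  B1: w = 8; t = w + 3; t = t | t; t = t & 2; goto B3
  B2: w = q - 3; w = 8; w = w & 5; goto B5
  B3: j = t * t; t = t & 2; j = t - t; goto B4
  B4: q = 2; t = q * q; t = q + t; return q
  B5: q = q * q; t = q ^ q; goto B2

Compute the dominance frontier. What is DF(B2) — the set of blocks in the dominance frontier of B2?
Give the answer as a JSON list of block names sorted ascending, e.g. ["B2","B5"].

Answer: ["B2"]

Working:
idom tree: B1←B0 B2←B0 B3←B1 B4←B3 B5←B2
Join-block Dom:
  B2: preds {B0,B5}: {B0} ∩ {B0,B2,B5} = {B0}; idom=B0

DF derivation:
  join B2 pred B0: · stop@B0
  join B2 pred B5: B5→B2 stop@B0
  B0: DF=∅
  B1: DF=∅
  B2: DF={B2}
  B3: DF=∅
  B4: DF=∅
  B5: DF={B2}

DF(B2) = ["B2"]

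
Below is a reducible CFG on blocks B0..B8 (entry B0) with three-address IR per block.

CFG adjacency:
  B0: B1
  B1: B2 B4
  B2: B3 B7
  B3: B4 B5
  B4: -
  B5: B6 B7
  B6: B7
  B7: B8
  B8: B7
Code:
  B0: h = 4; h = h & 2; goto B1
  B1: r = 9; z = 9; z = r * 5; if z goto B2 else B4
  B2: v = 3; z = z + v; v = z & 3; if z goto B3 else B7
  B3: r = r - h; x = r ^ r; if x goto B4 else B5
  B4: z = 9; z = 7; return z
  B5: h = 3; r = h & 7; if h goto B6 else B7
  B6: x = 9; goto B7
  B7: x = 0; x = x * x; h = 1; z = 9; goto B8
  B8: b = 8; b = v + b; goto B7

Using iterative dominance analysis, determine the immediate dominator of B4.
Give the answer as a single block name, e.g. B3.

Answer: B1

Analysis:
idom tree: B1←B0 B2←B1 B3←B2 B4←B1 B5←B3 B6←B5 B7←B2 B8←B7
Join-block Dom:
  B4: preds {B1,B3}: {B0,B1} ∩ {B0,B1,B2,B3} = {B0,B1}; idom=B1
  B7: preds {B2,B5,B6,B8}: {B0,B1,B2} ∩ {B0,B1,B2,B3,B5} ∩ {B0,B1,B2,B3,B5,B6} ∩ {B0,B1,B2,B7,B8} = {B0,B1,B2}; idom=B2

idom(B4) = B1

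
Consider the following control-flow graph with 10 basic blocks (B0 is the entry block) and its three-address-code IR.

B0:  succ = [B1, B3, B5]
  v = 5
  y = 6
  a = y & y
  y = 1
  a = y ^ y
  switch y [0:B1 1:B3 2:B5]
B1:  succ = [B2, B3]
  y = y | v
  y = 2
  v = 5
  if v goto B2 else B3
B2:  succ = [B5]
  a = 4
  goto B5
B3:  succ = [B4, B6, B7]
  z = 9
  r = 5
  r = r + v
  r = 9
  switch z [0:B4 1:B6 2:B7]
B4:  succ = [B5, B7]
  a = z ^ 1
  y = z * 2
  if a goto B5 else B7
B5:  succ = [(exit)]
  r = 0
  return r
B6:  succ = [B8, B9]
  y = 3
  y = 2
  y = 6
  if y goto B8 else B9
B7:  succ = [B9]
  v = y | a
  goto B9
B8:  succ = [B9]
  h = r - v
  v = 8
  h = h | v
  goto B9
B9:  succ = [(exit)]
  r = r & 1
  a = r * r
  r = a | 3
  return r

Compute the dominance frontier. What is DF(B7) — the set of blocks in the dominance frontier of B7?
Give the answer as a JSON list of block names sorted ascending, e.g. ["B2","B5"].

idom tree: B1←B0 B2←B1 B3←B0 B4←B3 B5←B0 B6←B3 B7←B3 B8←B6 B9←B3
Join-block Dom:
  B3: preds {B0,B1}: {B0} ∩ {B0,B1} = {B0}; idom=B0
  B5: preds {B0,B2,B4}: {B0} ∩ {B0,B1,B2} ∩ {B0,B3,B4} = {B0}; idom=B0
  B7: preds {B3,B4}: {B0,B3} ∩ {B0,B3,B4} = {B0,B3}; idom=B3
  B9: preds {B6,B7,B8}: {B0,B3,B6} ∩ {B0,B3,B7} ∩ {B0,B3,B6,B8} = {B0,B3}; idom=B3

DF derivation:
  B3←B0: walk · to B0
  B3←B1: walk B1 to B0
  B5←B0: walk · to B0
  B5←B2: walk B2→B1 to B0
  B5←B4: walk B4→B3 to B0
  B7←B3: walk · to B3
  B7←B4: walk B4 to B3
  B9←B6: walk B6 to B3
  B9←B7: walk B7 to B3
  B9←B8: walk B8→B6 to B3
  B0 → ∅
  B1 → {B3,B5}
  B2 → {B5}
  B3 → {B5}
  B4 → {B5,B7}
  B5 → ∅
  B6 → {B9}
  B7 → {B9}
  B8 → {B9}
  B9 → ∅

DF(B7) = ["B9"]

Answer: ["B9"]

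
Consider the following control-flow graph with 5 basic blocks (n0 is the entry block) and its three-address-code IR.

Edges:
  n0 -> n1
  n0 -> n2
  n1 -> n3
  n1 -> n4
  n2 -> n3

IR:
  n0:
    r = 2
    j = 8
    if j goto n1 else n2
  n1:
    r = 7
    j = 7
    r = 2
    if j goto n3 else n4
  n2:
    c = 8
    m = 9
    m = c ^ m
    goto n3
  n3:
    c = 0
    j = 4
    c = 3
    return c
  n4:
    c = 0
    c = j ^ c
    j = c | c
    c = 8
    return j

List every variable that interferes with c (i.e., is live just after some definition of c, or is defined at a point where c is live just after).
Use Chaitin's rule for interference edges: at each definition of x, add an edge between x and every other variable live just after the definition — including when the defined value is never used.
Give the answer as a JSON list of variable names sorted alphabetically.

Answer: ["j", "m"]

Derivation:
Per-block:
  n0 def {j,r} use ∅
  n1 def {j,r} use ∅
  n2 def {c,m} use ∅
  n3 def {c,j} use ∅
  n4 def {c,j} use {j}

Live sets:
  n0 li=∅ lo=∅
  n1 li=∅ lo={j}
  n2 li=∅ lo=∅
  n3 li=∅ lo=∅
  n4 li={j} lo=∅

Interfere edges:
  c: {j,m}
  j: {c,r}
  m: {c}
  r: {j}

N(c) = ["j", "m"]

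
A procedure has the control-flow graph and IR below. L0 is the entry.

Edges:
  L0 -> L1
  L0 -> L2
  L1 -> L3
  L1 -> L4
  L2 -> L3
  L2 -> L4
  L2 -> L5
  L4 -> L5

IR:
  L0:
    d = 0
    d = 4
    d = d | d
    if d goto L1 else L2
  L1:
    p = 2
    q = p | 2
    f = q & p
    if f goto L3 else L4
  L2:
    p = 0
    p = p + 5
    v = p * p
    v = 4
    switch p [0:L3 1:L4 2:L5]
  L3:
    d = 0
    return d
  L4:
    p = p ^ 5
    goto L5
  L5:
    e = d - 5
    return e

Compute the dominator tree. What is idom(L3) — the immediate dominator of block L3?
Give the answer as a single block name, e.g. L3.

idom tree: L1←L0 L2←L0 L3←L0 L4←L0 L5←L0
Dom at joins:
  L3: preds {L1,L2}: {L0,L1} ∩ {L0,L2} = {L0}; idom=L0
  L4: preds {L1,L2}: {L0,L1} ∩ {L0,L2} = {L0}; idom=L0
  L5: preds {L2,L4}: {L0,L2} ∩ {L0,L4} = {L0}; idom=L0

idom(L3) = L0

Answer: L0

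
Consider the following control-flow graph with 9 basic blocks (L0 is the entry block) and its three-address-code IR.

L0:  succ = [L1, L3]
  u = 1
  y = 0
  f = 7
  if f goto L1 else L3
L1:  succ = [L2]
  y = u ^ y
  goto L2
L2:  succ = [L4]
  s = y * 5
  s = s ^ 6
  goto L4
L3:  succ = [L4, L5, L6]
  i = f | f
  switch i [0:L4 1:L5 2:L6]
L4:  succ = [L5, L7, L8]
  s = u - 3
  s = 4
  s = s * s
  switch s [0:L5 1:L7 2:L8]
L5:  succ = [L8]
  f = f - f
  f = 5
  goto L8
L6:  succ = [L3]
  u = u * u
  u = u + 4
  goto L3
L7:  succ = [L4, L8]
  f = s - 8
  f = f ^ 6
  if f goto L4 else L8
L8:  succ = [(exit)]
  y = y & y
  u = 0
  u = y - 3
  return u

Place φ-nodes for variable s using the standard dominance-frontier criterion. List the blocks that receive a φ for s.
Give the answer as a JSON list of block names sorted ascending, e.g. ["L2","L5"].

Answer: ["L4", "L5", "L8"]

Derivation:
idom tree: L1←L0 L2←L1 L3←L0 L4←L0 L5←L0 L6←L3 L7←L4 L8←L0
Dom∩ at merges:
  L3: preds {L0,L6}: {L0} ∩ {L0,L3,L6} = {L0}; idom=L0
  L4: preds {L2,L3,L7}: {L0,L1,L2} ∩ {L0,L3} ∩ {L0,L4,L7} = {L0}; idom=L0
  L5: preds {L3,L4}: {L0,L3} ∩ {L0,L4} = {L0}; idom=L0
  L8: preds {L4,L5,L7}: {L0,L4} ∩ {L0,L5} ∩ {L0,L4,L7} = {L0}; idom=L0

DF derivation:
  L3←L0: walk · to L0
  L3←L6: walk L6→L3 to L0
  L4←L2: walk L2→L1 to L0
  L4←L3: walk L3 to L0
  L4←L7: walk L7→L4 to L0
  L5←L3: walk L3 to L0
  L5←L4: walk L4 to L0
  L8←L4: walk L4 to L0
  L8←L5: walk L5 to L0
  L8←L7: walk L7→L4 to L0
  DF(L0)=∅
  DF(L1)={L4}
  DF(L2)={L4}
  DF(L3)={L3,L4,L5}
  DF(L4)={L4,L5,L8}
  DF(L5)={L8}
  DF(L6)={L3}
  DF(L7)={L4,L8}
  DF(L8)=∅

φ for s: defs {L2,L4}
  DF⁺ = {L4,L5,L8}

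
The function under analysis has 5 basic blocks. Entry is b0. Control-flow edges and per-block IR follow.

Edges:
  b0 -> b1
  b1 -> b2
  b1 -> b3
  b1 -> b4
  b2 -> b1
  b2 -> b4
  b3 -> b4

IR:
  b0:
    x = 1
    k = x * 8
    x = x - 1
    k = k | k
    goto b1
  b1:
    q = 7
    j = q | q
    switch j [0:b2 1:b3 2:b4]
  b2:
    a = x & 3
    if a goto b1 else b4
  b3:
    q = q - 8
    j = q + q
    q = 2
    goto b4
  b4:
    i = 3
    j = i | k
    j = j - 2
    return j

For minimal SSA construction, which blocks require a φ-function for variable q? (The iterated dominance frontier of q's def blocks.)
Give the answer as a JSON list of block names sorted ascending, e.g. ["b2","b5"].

idom tree: b1←b0 b2←b1 b3←b1 b4←b1
Dom∩ at merges:
  b1: preds {b0,b2}: {b0} ∩ {b0,b1,b2} = {b0}; idom=b0
  b4: preds {b1,b2,b3}: {b0,b1} ∩ {b0,b1,b2} ∩ {b0,b1,b3} = {b0,b1}; idom=b1

DF derivation:
  b1←b0: walk · to b0
  b1←b2: walk b2→b1 to b0
  b4←b1: walk · to b1
  b4←b2: walk b2 to b1
  b4←b3: walk b3 to b1
  b0: DF=∅
  b1: DF={b1}
  b2: DF={b1,b4}
  b3: DF={b4}
  b4: DF=∅

φ for q: defs {b1,b3}
  DF⁺ = {b1,b4}

Answer: ["b1", "b4"]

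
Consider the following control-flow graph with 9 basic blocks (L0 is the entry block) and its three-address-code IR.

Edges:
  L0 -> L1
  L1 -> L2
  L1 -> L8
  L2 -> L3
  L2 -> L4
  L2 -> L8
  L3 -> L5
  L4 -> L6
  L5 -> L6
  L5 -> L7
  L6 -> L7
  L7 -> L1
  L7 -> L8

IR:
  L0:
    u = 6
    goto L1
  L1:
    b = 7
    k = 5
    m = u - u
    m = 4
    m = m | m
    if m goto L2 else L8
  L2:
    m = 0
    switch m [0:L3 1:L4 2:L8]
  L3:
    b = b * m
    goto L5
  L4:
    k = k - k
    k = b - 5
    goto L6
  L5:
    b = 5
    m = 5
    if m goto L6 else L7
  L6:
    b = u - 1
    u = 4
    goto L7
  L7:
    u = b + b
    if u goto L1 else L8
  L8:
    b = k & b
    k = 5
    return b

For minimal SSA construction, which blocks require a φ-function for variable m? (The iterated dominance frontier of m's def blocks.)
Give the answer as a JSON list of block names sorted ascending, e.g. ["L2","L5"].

Answer: ["L1", "L6", "L7", "L8"]

Working:
idom tree: L1←L0 L2←L1 L3←L2 L4←L2 L5←L3 L6←L2 L7←L2 L8←L1
Join-block Dom:
  L1: preds {L0,L7}: {L0} ∩ {L0,L1,L2,L7} = {L0}; idom=L0
  L6: preds {L4,L5}: {L0,L1,L2,L4} ∩ {L0,L1,L2,L3,L5} = {L0,L1,L2}; idom=L2
  L7: preds {L5,L6}: {L0,L1,L2,L3,L5} ∩ {L0,L1,L2,L6} = {L0,L1,L2}; idom=L2
  L8: preds {L1,L2,L7}: {L0,L1} ∩ {L0,L1,L2} ∩ {L0,L1,L2,L7} = {L0,L1}; idom=L1

DF walk-up:
  join L1 pred L0: · stop@L0
  join L1 pred L7: L7→L2→L1 stop@L0
  join L6 pred L4: L4 stop@L2
  join L6 pred L5: L5→L3 stop@L2
  join L7 pred L5: L5→L3 stop@L2
  join L7 pred L6: L6 stop@L2
  join L8 pred L1: · stop@L1
  join L8 pred L2: L2 stop@L1
  join L8 pred L7: L7→L2 stop@L1
  L0 → ∅
  L1 → {L1}
  L2 → {L1,L8}
  L3 → {L6,L7}
  L4 → {L6}
  L5 → {L6,L7}
  L6 → {L7}
  L7 → {L1,L8}
  L8 → ∅

φ for m: defs {L1,L2,L5}
  DF⁺ = {L1,L6,L7,L8}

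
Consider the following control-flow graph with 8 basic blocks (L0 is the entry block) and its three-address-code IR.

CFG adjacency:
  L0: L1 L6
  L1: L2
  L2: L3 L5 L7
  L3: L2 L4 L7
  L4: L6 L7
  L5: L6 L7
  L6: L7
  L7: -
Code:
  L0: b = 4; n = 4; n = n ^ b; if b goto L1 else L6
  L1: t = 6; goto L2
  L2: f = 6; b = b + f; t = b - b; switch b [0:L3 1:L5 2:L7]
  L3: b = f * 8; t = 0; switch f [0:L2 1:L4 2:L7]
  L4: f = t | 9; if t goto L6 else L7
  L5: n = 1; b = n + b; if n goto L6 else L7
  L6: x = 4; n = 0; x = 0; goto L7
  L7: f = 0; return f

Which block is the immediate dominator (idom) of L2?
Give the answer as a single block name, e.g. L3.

Answer: L1

Working:
idom tree: L1←L0 L2←L1 L3←L2 L4←L3 L5←L2 L6←L0 L7←L0
Join-block Dom:
  L2: preds {L1,L3}: {L0,L1} ∩ {L0,L1,L2,L3} = {L0,L1}; idom=L1
  L6: preds {L0,L4,L5}: {L0} ∩ {L0,L1,L2,L3,L4} ∩ {L0,L1,L2,L5} = {L0}; idom=L0
  L7: preds {L2,L3,L4,L5,L6}: {L0,L1,L2} ∩ {L0,L1,L2,L3} ∩ {L0,L1,L2,L3,L4} ∩ {L0,L1,L2,L5} ∩ {L0,L6} = {L0}; idom=L0

idom(L2) = L1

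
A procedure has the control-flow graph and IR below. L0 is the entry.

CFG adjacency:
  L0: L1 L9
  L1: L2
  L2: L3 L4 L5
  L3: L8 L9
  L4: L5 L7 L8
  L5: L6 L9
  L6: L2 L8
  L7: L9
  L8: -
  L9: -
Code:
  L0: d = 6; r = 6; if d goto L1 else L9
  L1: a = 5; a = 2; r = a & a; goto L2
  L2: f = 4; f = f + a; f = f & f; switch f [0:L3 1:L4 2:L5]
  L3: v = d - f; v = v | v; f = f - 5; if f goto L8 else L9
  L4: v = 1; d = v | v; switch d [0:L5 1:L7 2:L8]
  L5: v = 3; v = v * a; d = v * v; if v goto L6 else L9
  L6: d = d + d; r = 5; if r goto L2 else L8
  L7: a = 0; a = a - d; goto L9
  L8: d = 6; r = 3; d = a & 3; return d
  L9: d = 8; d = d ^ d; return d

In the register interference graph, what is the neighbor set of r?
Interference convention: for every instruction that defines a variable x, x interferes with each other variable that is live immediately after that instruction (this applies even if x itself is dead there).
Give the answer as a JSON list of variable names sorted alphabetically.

Answer: ["a", "d"]

Working:
Per-block:
  L0: def={d,r} ue=∅
  L1: def={a,r} ue=∅
  L2: def={f} ue={a}
  L3: def={f,v} ue={d,f}
  L4: def={d,v} ue=∅
  L5: def={d,v} ue={a}
  L6: def={d,r} ue={d}
  L7: def={a} ue={d}
  L8: def={d,r} ue={a}
  L9: def={d} ue=∅

Live sets:
  L0 li=∅ lo={d}
  L1 li={d} lo={a,d}
  L2 li={a,d} lo={a,d,f}
  L3 li={a,d,f} lo={a}
  L4 li={a} lo={a,d}
  L5 li={a} lo={a,d}
  L6 li={a,d} lo={a,d}
  L7 li={d} lo=∅
  L8 li={a} lo=∅
  L9 li=∅ lo=∅

Interfere edges:
  a — {d,f,r,v}
  d — {a,f,r,v}
  f — {a,d,v}
  r — {a,d}
  v — {a,d,f}

N(r) = ["a", "d"]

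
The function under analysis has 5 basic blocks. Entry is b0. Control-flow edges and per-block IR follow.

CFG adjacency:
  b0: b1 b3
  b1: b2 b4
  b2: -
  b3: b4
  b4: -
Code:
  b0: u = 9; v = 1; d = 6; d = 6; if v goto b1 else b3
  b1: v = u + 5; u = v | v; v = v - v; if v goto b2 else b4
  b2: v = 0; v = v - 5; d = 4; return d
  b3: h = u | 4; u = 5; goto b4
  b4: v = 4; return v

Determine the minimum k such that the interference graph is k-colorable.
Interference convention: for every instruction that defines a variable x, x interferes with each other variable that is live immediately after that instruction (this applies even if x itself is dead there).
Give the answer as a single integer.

Answer: 3

Analysis:
def/use:
  b0 def {d,u,v} use ∅
  b1 def {u,v} use {u}
  b2 def {d,v} use ∅
  b3 def {h,u} use {u}
  b4 def {v} use ∅

Backward fixpoint:
  b0 li=∅ lo={u}
  b1 li={u} lo=∅
  b2 li=∅ lo=∅
  b3 li={u} lo=∅
  b4 li=∅ lo=∅

Interfere edges:
  d — {u,v}
  h — ∅
  u — {d,v}
  v — {d,u}

Chromatic number:
  lower bound: {d,u,v} mutually conflict ⇒ χ ≥ 3
  3-colouring: c0={d,h}  c1={u}  c2={v}
  χ = 3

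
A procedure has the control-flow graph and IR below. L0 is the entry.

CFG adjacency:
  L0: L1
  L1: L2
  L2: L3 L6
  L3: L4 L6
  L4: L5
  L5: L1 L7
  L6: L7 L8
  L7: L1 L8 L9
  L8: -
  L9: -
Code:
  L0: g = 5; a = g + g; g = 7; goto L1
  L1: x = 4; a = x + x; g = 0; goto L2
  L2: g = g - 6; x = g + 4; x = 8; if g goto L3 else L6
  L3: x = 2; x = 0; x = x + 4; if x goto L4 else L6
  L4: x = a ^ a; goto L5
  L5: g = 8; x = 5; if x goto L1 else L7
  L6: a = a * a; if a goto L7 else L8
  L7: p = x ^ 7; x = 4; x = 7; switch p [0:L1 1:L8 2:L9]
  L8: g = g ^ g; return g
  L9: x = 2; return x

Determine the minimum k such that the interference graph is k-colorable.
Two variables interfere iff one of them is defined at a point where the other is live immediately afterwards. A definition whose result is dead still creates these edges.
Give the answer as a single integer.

def/use:
  L0: {a,g} / ∅
  L1: {a,g,x} / ∅
  L2: {g,x} / {g}
  L3: {x} / ∅
  L4: {x} / {a}
  L5: {g,x} / ∅
  L6: {a} / {a}
  L7: {p,x} / {x}
  L8: {g} / {g}
  L9: {x} / ∅

Live sets:
  L0 li=∅ lo=∅
  L1 li=∅ lo={a,g}
  L2 li={a,g} lo={a,g,x}
  L3 li={a,g} lo={a,g,x}
  L4 li={a} lo=∅
  L5 li=∅ lo={g,x}
  L6 li={a,g,x} lo={g,x}
  L7 li={g,x} lo={g}
  L8 li={g} lo=∅
  L9 li=∅ lo=∅

Conflict graph:
  a↔{g,x}
  g↔{a,p,x}
  p↔{g,x}
  x↔{a,g,p}

Chromatic number:
  {a,g,x} pairwise interfere (3-clique) ⇒ χ ≥ 3
  assign a→c2 g→c0 p→c2 x→c1 — no edge inside a register ⇒ χ ≤ 3
  χ = 3

Answer: 3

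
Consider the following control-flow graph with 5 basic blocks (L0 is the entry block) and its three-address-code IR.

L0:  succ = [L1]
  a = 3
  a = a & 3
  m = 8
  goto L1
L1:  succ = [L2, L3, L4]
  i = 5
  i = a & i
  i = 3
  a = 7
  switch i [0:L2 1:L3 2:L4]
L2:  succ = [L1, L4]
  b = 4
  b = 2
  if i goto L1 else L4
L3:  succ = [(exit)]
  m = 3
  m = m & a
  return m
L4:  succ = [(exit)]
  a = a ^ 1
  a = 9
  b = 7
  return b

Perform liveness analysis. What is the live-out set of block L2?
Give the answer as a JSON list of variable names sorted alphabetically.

Answer: ["a"]

Working:
def/use:
  L0: def={a,m} ue=∅
  L1: def={a,i} ue={a}
  L2: def={b} ue={i}
  L3: def={m} ue={a}
  L4: def={a,b} ue={a}

Backward fixpoint:
  L0: in=∅ out={a}
  L1: in={a} out={a,i}
  L2: in={a,i} out={a}
  L3: in={a} out=∅
  L4: in={a} out=∅

live-out(L2) = ["a"]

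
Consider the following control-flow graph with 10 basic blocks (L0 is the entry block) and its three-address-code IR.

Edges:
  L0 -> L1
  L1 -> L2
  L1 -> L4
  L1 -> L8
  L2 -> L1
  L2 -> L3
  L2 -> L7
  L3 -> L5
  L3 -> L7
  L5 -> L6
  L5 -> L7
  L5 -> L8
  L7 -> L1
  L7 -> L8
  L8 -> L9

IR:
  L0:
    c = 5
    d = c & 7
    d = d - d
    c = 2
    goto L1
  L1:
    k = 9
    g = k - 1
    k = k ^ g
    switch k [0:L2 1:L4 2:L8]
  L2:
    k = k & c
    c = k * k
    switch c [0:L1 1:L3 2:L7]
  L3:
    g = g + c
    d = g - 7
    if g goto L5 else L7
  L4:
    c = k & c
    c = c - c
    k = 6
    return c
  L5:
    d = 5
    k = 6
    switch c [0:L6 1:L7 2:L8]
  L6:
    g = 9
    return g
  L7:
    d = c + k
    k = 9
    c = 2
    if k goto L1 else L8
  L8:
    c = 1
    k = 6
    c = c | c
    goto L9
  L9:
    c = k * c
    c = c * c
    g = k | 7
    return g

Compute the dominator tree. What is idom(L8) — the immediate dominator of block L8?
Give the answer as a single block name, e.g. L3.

idom tree: L1←L0 L2←L1 L3←L2 L4←L1 L5←L3 L6←L5 L7←L2 L8←L1 L9←L8
Dom∩ at merges:
  L1: preds {L0,L2,L7}: {L0} ∩ {L0,L1,L2} ∩ {L0,L1,L2,L7} = {L0}; idom=L0
  L7: preds {L2,L3,L5}: {L0,L1,L2} ∩ {L0,L1,L2,L3} ∩ {L0,L1,L2,L3,L5} = {L0,L1,L2}; idom=L2
  L8: preds {L1,L5,L7}: {L0,L1} ∩ {L0,L1,L2,L3,L5} ∩ {L0,L1,L2,L7} = {L0,L1}; idom=L1

idom(L8) = L1

Answer: L1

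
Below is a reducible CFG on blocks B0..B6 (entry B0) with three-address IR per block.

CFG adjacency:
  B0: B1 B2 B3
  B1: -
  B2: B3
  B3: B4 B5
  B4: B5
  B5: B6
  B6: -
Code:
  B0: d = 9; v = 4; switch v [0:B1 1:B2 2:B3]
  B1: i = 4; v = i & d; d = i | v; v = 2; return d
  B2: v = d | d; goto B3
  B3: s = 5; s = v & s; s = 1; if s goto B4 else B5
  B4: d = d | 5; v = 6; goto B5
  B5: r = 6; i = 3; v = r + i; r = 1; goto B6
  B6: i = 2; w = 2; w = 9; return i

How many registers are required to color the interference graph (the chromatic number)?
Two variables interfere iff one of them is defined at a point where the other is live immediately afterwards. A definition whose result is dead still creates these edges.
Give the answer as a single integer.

Per-block:
  B0: {d,v} / ∅
  B1: {d,i,v} / {d}
  B2: {v} / {d}
  B3: {s} / {v}
  B4: {d,v} / {d}
  B5: {i,r,v} / ∅
  B6: {i,w} / ∅

Backward fixpoint:
  live B0: ∅→{d,v}
  live B1: {d}→∅
  live B2: {d}→{d,v}
  live B3: {d,v}→{d}
  live B4: {d}→∅
  live B5: ∅→∅
  live B6: ∅→∅

Conflict graph:
  d — {i,s,v}
  i — {d,r,v,w}
  r — {i}
  s — {d,v}
  v — {d,i,s}
  w — {i}

Colouring:
  clique {d,i,v} ⇒ need ≥ 3
  assign d→r1 i→r0 r→r1 s→r0 v→r2 w→r1 — no edge inside a register ⇒ χ ≤ 3
  χ = 3

Answer: 3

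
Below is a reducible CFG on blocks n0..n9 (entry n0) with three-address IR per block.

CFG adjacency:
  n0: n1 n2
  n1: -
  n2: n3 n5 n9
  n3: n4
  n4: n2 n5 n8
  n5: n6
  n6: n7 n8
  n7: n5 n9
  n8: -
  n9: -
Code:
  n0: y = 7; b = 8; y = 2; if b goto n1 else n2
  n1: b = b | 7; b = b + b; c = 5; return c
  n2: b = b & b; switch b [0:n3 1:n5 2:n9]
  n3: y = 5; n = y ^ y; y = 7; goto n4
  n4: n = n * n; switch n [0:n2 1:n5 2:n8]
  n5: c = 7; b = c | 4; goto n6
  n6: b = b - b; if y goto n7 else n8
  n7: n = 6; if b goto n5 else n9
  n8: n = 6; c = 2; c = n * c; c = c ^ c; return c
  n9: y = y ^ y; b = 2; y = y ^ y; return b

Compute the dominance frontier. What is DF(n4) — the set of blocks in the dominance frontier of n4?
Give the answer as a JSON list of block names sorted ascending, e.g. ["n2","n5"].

idom tree: n1←n0 n2←n0 n3←n2 n4←n3 n5←n2 n6←n5 n7←n6 n8←n2 n9←n2
Join-block Dom:
  n2: preds {n0,n4}: {n0} ∩ {n0,n2,n3,n4} = {n0}; idom=n0
  n5: preds {n2,n4,n7}: {n0,n2} ∩ {n0,n2,n3,n4} ∩ {n0,n2,n5,n6,n7} = {n0,n2}; idom=n2
  n8: preds {n4,n6}: {n0,n2,n3,n4} ∩ {n0,n2,n5,n6} = {n0,n2}; idom=n2
  n9: preds {n2,n7}: {n0,n2} ∩ {n0,n2,n5,n6,n7} = {n0,n2}; idom=n2

DF derivation:
  n2←n0: walk · to n0
  n2←n4: walk n4→n3→n2 to n0
  n5←n2: walk · to n2
  n5←n4: walk n4→n3 to n2
  n5←n7: walk n7→n6→n5 to n2
  n8←n4: walk n4→n3 to n2
  n8←n6: walk n6→n5 to n2
  n9←n2: walk · to n2
  n9←n7: walk n7→n6→n5 to n2
  n0 → ∅
  n1 → ∅
  n2 → {n2}
  n3 → {n2,n5,n8}
  n4 → {n2,n5,n8}
  n5 → {n5,n8,n9}
  n6 → {n5,n8,n9}
  n7 → {n5,n9}
  n8 → ∅
  n9 → ∅

DF(n4) = ["n2", "n5", "n8"]

Answer: ["n2", "n5", "n8"]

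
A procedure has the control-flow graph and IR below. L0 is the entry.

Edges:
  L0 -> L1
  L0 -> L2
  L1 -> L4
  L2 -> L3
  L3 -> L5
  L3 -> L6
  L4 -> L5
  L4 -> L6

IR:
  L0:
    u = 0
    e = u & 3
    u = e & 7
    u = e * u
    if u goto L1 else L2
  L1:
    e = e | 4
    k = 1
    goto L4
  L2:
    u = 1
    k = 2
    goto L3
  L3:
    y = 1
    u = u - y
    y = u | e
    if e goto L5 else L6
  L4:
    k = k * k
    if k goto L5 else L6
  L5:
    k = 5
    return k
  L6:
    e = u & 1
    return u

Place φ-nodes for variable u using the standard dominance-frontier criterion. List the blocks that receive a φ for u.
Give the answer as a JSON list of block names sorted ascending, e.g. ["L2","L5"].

idom tree: L1←L0 L2←L0 L3←L2 L4←L1 L5←L0 L6←L0
Dom∩ at merges:
  L5: preds {L3,L4}: {L0,L2,L3} ∩ {L0,L1,L4} = {L0}; idom=L0
  L6: preds {L3,L4}: {L0,L2,L3} ∩ {L0,L1,L4} = {L0}; idom=L0

DF derivation:
  join L5 pred L3: L3→L2 stop@L0
  join L5 pred L4: L4→L1 stop@L0
  join L6 pred L3: L3→L2 stop@L0
  join L6 pred L4: L4→L1 stop@L0
  DF(L0)=∅
  DF(L1)={L5,L6}
  DF(L2)={L5,L6}
  DF(L3)={L5,L6}
  DF(L4)={L5,L6}
  DF(L5)=∅
  DF(L6)=∅

φ for u: defs {L0,L2,L3}
  DF⁺ = {L5,L6}

Answer: ["L5", "L6"]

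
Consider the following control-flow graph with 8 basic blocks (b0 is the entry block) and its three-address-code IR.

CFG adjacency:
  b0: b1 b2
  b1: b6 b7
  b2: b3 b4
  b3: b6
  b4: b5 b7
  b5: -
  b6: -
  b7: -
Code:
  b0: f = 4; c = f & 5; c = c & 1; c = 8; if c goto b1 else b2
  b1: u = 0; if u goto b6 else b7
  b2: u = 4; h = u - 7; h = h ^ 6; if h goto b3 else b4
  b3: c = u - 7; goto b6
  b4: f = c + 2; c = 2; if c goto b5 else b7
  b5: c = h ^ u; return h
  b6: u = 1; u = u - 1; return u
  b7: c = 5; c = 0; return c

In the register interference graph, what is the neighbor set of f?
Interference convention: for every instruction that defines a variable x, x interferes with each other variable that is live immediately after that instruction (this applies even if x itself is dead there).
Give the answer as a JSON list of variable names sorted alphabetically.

Per-block:
  b0: {c,f} / ∅
  b1: {u} / ∅
  b2: {h,u} / ∅
  b3: {c} / {u}
  b4: {c,f} / {c}
  b5: {c} / {h,u}
  b6: {u} / ∅
  b7: {c} / ∅

Live sets:
  live b0: ∅→{c}
  live b1: ∅→∅
  live b2: {c}→{c,h,u}
  live b3: {u}→∅
  live b4: {c,h,u}→{h,u}
  live b5: {h,u}→∅
  live b6: ∅→∅
  live b7: ∅→∅

Interference:
  c↔{h,u}
  f↔{h,u}
  h↔{c,f,u}
  u↔{c,f,h}

N(f) = ["h", "u"]

Answer: ["h", "u"]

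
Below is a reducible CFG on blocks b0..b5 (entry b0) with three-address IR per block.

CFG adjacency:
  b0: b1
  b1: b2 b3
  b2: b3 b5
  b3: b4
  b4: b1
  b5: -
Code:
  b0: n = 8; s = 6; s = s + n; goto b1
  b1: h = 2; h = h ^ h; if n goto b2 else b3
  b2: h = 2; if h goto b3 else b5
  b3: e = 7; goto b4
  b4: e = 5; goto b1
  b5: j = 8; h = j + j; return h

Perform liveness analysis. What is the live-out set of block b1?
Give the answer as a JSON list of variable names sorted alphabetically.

Per-block:
  b0: def={n,s} ue=∅
  b1: def={h} ue={n}
  b2: def={h} ue=∅
  b3: def={e} ue=∅
  b4: def={e} ue=∅
  b5: def={h,j} ue=∅

Backward fixpoint:
  b0 li=∅ lo={n}
  b1 li={n} lo={n}
  b2 li={n} lo={n}
  b3 li={n} lo={n}
  b4 li={n} lo={n}
  b5 li=∅ lo=∅

live-out(b1) = ["n"]

Answer: ["n"]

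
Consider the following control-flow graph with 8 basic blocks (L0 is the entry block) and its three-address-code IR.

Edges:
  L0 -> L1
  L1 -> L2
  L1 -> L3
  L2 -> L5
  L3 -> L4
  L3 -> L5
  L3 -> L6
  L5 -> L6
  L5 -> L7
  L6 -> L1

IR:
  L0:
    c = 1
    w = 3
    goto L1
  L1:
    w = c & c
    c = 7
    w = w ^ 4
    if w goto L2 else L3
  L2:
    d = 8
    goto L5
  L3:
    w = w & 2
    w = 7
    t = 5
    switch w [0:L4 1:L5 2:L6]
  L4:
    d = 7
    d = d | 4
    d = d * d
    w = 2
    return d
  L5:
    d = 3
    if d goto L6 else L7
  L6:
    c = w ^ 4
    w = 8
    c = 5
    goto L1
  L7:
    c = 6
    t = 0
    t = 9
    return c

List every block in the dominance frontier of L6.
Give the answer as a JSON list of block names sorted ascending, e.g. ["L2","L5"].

idom tree: L1←L0 L2←L1 L3←L1 L4←L3 L5←L1 L6←L1 L7←L5
Join-block Dom:
  L1: preds {L0,L6}: {L0} ∩ {L0,L1,L6} = {L0}; idom=L0
  L5: preds {L2,L3}: {L0,L1,L2} ∩ {L0,L1,L3} = {L0,L1}; idom=L1
  L6: preds {L3,L5}: {L0,L1,L3} ∩ {L0,L1,L5} = {L0,L1}; idom=L1

DF derivation:
  L1←L0: walk · to L0
  L1←L6: walk L6→L1 to L0
  L5←L2: walk L2 to L1
  L5←L3: walk L3 to L1
  L6←L3: walk L3 to L1
  L6←L5: walk L5 to L1
  L0 → ∅
  L1 → {L1}
  L2 → {L5}
  L3 → {L5,L6}
  L4 → ∅
  L5 → {L6}
  L6 → {L1}
  L7 → ∅

DF(L6) = ["L1"]

Answer: ["L1"]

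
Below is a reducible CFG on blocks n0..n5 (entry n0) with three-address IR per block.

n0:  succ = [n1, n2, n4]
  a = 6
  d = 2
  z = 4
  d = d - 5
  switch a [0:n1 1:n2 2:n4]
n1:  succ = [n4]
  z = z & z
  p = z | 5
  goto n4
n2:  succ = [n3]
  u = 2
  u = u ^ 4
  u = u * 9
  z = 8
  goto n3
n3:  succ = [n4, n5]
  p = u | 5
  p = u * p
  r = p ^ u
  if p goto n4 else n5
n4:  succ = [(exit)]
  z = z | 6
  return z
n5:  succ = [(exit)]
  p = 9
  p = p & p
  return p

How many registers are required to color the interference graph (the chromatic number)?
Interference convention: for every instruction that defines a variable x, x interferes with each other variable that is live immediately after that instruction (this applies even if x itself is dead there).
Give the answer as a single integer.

Per-block:
  n0: def={a,d,z} ue=∅
  n1: def={p,z} ue={z}
  n2: def={u,z} ue=∅
  n3: def={p,r} ue={u}
  n4: def={z} ue={z}
  n5: def={p} ue=∅

Live sets:
  n0: in=∅ out={z}
  n1: in={z} out={z}
  n2: in=∅ out={u,z}
  n3: in={u,z} out={z}
  n4: in={z} out=∅
  n5: in=∅ out=∅

Interference:
  a: {d,z}
  d: {a,z}
  p: {r,u,z}
  r: {p,z}
  u: {p,z}
  z: {a,d,p,r,u}

Chromatic number:
  clique {a,d,z} ⇒ need ≥ 3
  3-colouring: R0={z}  R1={a,p}  R2={d,r,u}
  χ = 3

Answer: 3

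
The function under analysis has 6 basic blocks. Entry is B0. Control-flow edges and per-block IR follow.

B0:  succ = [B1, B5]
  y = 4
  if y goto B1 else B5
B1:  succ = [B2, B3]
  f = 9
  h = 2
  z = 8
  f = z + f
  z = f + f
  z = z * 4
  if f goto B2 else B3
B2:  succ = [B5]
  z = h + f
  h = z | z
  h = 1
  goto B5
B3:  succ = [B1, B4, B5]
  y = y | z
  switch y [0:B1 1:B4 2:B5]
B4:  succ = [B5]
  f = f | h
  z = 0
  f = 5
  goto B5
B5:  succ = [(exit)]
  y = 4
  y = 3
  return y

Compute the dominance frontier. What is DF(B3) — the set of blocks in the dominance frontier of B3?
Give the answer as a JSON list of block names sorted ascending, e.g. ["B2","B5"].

idom tree: B1←B0 B2←B1 B3←B1 B4←B3 B5←B0
Dom∩ at merges:
  B1: preds {B0,B3}: {B0} ∩ {B0,B1,B3} = {B0}; idom=B0
  B5: preds {B0,B2,B3,B4}: {B0} ∩ {B0,B1,B2} ∩ {B0,B1,B3} ∩ {B0,B1,B3,B4} = {B0}; idom=B0

DF derivation:
  B1←B0: walk · to B0
  B1←B3: walk B3→B1 to B0
  B5←B0: walk · to B0
  B5←B2: walk B2→B1 to B0
  B5←B3: walk B3→B1 to B0
  B5←B4: walk B4→B3→B1 to B0
  DF(B0)=∅
  DF(B1)={B1,B5}
  DF(B2)={B5}
  DF(B3)={B1,B5}
  DF(B4)={B5}
  DF(B5)=∅

DF(B3) = ["B1", "B5"]

Answer: ["B1", "B5"]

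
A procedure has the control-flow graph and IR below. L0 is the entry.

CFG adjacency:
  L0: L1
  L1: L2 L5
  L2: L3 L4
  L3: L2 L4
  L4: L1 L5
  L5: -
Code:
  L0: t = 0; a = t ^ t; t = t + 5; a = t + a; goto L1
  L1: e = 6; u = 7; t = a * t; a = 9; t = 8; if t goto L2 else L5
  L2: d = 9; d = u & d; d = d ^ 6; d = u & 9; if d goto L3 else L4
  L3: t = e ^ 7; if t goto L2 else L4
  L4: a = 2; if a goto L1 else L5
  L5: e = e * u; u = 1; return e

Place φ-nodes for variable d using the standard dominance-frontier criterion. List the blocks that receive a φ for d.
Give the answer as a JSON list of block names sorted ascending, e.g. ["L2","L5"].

Answer: ["L1", "L2", "L5"]

Derivation:
idom tree: L1←L0 L2←L1 L3←L2 L4←L2 L5←L1
Dom∩ at merges:
  L1: preds {L0,L4}: {L0} ∩ {L0,L1,L2,L4} = {L0}; idom=L0
  L2: preds {L1,L3}: {L0,L1} ∩ {L0,L1,L2,L3} = {L0,L1}; idom=L1
  L4: preds {L2,L3}: {L0,L1,L2} ∩ {L0,L1,L2,L3} = {L0,L1,L2}; idom=L2
  L5: preds {L1,L4}: {L0,L1} ∩ {L0,L1,L2,L4} = {L0,L1}; idom=L1

DF derivation:
  join L1 pred L0: · stop@L0
  join L1 pred L4: L4→L2→L1 stop@L0
  join L2 pred L1: · stop@L1
  join L2 pred L3: L3→L2 stop@L1
  join L4 pred L2: · stop@L2
  join L4 pred L3: L3 stop@L2
  join L5 pred L1: · stop@L1
  join L5 pred L4: L4→L2 stop@L1
  L0 → ∅
  L1 → {L1}
  L2 → {L1,L2,L5}
  L3 → {L2,L4}
  L4 → {L1,L5}
  L5 → ∅

φ for d: defs {L2}
  DF⁺ = {L1,L2,L5}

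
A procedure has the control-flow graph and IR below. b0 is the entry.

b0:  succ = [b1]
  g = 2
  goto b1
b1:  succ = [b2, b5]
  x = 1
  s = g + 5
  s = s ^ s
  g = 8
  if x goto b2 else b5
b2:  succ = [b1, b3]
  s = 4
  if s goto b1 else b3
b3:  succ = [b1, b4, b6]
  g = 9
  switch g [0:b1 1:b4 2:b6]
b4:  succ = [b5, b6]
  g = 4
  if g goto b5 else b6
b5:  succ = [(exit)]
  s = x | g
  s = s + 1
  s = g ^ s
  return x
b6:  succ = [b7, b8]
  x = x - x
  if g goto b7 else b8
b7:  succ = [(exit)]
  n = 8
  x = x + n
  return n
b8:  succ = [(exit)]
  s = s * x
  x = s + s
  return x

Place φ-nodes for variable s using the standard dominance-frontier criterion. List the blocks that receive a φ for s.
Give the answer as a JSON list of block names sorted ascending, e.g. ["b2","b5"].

idom tree: b1←b0 b2←b1 b3←b2 b4←b3 b5←b1 b6←b3 b7←b6 b8←b6
Dom∩ at merges:
  b1: preds {b0,b2,b3}: {b0} ∩ {b0,b1,b2} ∩ {b0,b1,b2,b3} = {b0}; idom=b0
  b5: preds {b1,b4}: {b0,b1} ∩ {b0,b1,b2,b3,b4} = {b0,b1}; idom=b1
  b6: preds {b3,b4}: {b0,b1,b2,b3} ∩ {b0,b1,b2,b3,b4} = {b0,b1,b2,b3}; idom=b3

DF walk-up:
  join b1 pred b0: · stop@b0
  join b1 pred b2: b2→b1 stop@b0
  join b1 pred b3: b3→b2→b1 stop@b0
  join b5 pred b1: · stop@b1
  join b5 pred b4: b4→b3→b2 stop@b1
  join b6 pred b3: · stop@b3
  join b6 pred b4: b4 stop@b3
  DF(b0)=∅
  DF(b1)={b1}
  DF(b2)={b1,b5}
  DF(b3)={b1,b5}
  DF(b4)={b5,b6}
  DF(b5)=∅
  DF(b6)=∅
  DF(b7)=∅
  DF(b8)=∅

φ for s: defs {b1,b2,b5,b8}
  DF⁺ = {b1,b5}

Answer: ["b1", "b5"]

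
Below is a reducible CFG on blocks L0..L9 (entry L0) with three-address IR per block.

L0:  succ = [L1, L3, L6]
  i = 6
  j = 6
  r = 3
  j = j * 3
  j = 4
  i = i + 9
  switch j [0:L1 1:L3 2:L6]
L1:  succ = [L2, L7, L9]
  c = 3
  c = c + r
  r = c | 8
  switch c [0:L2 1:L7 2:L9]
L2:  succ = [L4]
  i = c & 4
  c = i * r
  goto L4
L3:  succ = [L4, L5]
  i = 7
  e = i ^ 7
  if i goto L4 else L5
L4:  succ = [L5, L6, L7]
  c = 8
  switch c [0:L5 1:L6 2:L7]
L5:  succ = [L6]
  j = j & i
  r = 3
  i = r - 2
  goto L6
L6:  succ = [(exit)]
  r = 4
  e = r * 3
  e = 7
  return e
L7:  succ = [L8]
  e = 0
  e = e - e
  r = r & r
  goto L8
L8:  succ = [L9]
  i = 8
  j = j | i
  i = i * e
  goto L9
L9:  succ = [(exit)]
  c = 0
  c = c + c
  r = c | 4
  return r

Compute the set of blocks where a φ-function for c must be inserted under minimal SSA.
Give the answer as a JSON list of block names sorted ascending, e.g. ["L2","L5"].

idom tree: L1←L0 L2←L1 L3←L0 L4←L0 L5←L0 L6←L0 L7←L0 L8←L7 L9←L0
Join-block Dom:
  L4: preds {L2,L3}: {L0,L1,L2} ∩ {L0,L3} = {L0}; idom=L0
  L5: preds {L3,L4}: {L0,L3} ∩ {L0,L4} = {L0}; idom=L0
  L6: preds {L0,L4,L5}: {L0} ∩ {L0,L4} ∩ {L0,L5} = {L0}; idom=L0
  L7: preds {L1,L4}: {L0,L1} ∩ {L0,L4} = {L0}; idom=L0
  L9: preds {L1,L8}: {L0,L1} ∩ {L0,L7,L8} = {L0}; idom=L0

Frontier:
  L4←L2: walk L2→L1 to L0
  L4←L3: walk L3 to L0
  L5←L3: walk L3 to L0
  L5←L4: walk L4 to L0
  L6←L0: walk · to L0
  L6←L4: walk L4 to L0
  L6←L5: walk L5 to L0
  L7←L1: walk L1 to L0
  L7←L4: walk L4 to L0
  L9←L1: walk L1 to L0
  L9←L8: walk L8→L7 to L0
  L0: DF=∅
  L1: DF={L4,L7,L9}
  L2: DF={L4}
  L3: DF={L4,L5}
  L4: DF={L5,L6,L7}
  L5: DF={L6}
  L6: DF=∅
  L7: DF={L9}
  L8: DF={L9}
  L9: DF=∅

φ for c: defs {L1,L2,L4,L9}
  DF⁺ = {L4,L5,L6,L7,L9}

Answer: ["L4", "L5", "L6", "L7", "L9"]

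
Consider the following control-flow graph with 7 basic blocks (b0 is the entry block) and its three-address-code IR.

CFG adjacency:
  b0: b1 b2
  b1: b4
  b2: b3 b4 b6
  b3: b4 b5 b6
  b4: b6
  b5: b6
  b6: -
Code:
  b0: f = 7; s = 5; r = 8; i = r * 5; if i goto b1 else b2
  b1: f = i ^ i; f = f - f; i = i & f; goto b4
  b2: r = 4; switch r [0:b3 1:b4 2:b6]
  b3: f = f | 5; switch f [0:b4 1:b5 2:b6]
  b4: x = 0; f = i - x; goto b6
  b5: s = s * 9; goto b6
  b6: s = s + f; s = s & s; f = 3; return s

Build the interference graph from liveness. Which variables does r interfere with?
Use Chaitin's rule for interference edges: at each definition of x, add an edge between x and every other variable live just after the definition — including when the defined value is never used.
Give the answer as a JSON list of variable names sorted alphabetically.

Answer: ["f", "i", "s"]

Working:
def/use:
  b0: def={f,i,r,s} ue=∅
  b1: def={f,i} ue={i}
  b2: def={r} ue=∅
  b3: def={f} ue={f}
  b4: def={f,x} ue={i}
  b5: def={s} ue={s}
  b6: def={f,s} ue={f,s}

Live sets:
  b0 li=∅ lo={f,i,s}
  b1 li={i,s} lo={i,s}
  b2 li={f,i,s} lo={f,i,s}
  b3 li={f,i,s} lo={f,i,s}
  b4 li={i,s} lo={f,s}
  b5 li={f,s} lo={f,s}
  b6 li={f,s} lo=∅

Interfere edges:
  f: {i,r,s}
  i: {f,r,s,x}
  r: {f,i,s}
  s: {f,i,r,x}
  x: {i,s}

N(r) = ["f", "i", "s"]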